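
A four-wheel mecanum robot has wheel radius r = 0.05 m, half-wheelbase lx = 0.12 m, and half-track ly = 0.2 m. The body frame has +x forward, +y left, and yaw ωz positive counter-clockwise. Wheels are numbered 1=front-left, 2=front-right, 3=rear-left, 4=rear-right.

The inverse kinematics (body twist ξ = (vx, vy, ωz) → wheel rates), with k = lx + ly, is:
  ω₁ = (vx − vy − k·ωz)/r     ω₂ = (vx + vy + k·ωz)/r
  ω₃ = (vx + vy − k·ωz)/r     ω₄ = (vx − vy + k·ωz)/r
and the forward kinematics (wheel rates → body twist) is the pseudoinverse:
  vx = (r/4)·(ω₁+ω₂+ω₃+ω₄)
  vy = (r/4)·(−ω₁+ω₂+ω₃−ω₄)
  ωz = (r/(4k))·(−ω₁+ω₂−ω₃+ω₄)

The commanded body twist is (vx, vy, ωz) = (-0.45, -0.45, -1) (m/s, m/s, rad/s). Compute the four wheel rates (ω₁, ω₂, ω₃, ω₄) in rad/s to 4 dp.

(6.4000, -24.4000, -11.6000, -6.4000)

k = lx + ly = 0.12 + 0.2 = 0.3200;  k·ωz = 0.3200·-1 = -0.3200
ω₁ (FL) = (vx − vy − k·ωz)/r = 0.3200/0.05 = 6.4000
ω₂ (FR) = (vx + vy + k·ωz)/r = -1.2200/0.05 = -24.4000
ω₃ (RL) = (vx + vy − k·ωz)/r = -0.5800/0.05 = -11.6000
ω₄ (RR) = (vx − vy + k·ωz)/r = -0.3200/0.05 = -6.4000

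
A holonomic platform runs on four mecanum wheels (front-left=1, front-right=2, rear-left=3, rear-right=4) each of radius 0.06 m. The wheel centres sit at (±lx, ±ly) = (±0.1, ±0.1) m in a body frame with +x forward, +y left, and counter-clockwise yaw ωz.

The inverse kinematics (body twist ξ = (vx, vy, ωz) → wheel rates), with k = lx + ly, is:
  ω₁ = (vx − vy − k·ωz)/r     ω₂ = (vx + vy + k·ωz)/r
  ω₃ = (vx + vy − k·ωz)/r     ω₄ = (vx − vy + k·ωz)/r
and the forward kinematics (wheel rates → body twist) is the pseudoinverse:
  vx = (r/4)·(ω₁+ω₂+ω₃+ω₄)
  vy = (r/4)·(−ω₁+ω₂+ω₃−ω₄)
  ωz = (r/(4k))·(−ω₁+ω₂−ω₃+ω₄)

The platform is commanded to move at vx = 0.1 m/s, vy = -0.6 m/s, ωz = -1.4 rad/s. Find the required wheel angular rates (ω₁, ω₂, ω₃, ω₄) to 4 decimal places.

(16.3333, -13.0000, -3.6667, 7.0000)

k = lx + ly = 0.1 + 0.1 = 0.2000;  k·ωz = 0.2000·-1.4 = -0.2800
ω₁ (FL) = (vx − vy − k·ωz)/r = 0.9800/0.06 = 16.3333
ω₂ (FR) = (vx + vy + k·ωz)/r = -0.7800/0.06 = -13.0000
ω₃ (RL) = (vx + vy − k·ωz)/r = -0.2200/0.06 = -3.6667
ω₄ (RR) = (vx − vy + k·ωz)/r = 0.4200/0.06 = 7.0000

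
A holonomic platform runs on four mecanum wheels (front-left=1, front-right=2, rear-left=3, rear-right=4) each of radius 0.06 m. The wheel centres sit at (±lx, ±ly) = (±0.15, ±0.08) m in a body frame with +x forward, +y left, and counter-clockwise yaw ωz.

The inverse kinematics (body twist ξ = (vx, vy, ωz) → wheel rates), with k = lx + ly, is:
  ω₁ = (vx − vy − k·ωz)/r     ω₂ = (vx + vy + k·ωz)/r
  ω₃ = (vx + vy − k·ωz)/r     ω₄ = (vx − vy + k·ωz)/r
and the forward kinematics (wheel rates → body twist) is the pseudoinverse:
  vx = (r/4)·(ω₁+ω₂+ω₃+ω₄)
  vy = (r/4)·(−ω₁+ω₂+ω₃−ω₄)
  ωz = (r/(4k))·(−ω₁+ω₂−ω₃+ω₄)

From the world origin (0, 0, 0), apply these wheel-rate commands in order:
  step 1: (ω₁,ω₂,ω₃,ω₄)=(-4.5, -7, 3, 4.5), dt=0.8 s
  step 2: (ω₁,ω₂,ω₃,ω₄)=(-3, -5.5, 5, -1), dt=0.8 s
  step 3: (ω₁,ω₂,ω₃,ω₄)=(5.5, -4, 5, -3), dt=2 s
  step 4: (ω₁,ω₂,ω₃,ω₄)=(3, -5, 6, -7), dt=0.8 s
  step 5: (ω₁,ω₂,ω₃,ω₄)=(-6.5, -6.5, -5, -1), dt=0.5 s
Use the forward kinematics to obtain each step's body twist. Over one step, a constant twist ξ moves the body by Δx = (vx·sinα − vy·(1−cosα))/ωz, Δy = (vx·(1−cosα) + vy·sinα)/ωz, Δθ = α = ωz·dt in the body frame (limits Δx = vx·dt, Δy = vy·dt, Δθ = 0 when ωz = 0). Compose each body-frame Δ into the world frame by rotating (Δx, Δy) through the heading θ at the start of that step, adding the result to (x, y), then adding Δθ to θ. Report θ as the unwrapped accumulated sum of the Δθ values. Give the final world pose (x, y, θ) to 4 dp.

step 1: ξ=(vx,vy,ωz)=(-0.0600, -0.0600, -0.0652), dt=0.8 → body Δ=(-0.0492, -0.0467, -0.0522) → world pose (-0.0492, -0.0467, -0.0522)
step 2: ξ=(vx,vy,ωz)=(-0.0675, 0.0525, -0.5543), dt=0.8 → body Δ=(-0.0431, 0.0524, -0.4435) → world pose (-0.0895, 0.0079, -0.4957)
step 3: ξ=(vx,vy,ωz)=(0.0525, -0.0225, -1.1413), dt=2.0 → body Δ=(0.0022, -0.0910, -2.2826) → world pose (-0.1308, -0.0732, -2.7783)
step 4: ξ=(vx,vy,ωz)=(-0.0450, 0.0750, -1.3696), dt=0.8 → body Δ=(0.0005, 0.0665, -1.0957) → world pose (-0.1076, -0.1356, -3.8739)
step 5: ξ=(vx,vy,ωz)=(-0.2850, -0.0600, 0.2609), dt=0.5 → body Δ=(-0.1401, -0.0392, 0.1304) → world pose (0.0228, -0.2001, -3.7435)

(0.0228, -0.2001, -3.7435)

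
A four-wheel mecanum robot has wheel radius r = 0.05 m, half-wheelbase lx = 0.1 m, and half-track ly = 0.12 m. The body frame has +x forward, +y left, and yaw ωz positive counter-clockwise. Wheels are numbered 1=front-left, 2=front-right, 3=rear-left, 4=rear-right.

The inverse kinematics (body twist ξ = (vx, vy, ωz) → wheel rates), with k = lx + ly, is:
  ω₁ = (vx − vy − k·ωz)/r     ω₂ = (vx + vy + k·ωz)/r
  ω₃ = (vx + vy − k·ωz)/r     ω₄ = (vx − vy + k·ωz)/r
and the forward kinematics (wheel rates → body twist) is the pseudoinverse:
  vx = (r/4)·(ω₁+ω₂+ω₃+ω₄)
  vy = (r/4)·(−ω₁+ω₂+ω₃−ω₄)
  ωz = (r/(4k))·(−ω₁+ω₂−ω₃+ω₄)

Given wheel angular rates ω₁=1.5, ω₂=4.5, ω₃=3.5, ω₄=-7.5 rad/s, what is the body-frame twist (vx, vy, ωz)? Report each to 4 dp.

(0.0250, 0.1750, -0.4545)

k = lx + ly = 0.1 + 0.12 = 0.2200
ω₁+ω₂+ω₃+ω₄ = 2.0000  →  vx = (0.05/4)·2.0000 = 0.0250
−ω₁+ω₂+ω₃−ω₄ = 14.0000  →  vy = (0.05/4)·14.0000 = 0.1750
−ω₁+ω₂−ω₃+ω₄ = -8.0000  →  ωz = (0.05/0.8800)·-8.0000 = -0.4545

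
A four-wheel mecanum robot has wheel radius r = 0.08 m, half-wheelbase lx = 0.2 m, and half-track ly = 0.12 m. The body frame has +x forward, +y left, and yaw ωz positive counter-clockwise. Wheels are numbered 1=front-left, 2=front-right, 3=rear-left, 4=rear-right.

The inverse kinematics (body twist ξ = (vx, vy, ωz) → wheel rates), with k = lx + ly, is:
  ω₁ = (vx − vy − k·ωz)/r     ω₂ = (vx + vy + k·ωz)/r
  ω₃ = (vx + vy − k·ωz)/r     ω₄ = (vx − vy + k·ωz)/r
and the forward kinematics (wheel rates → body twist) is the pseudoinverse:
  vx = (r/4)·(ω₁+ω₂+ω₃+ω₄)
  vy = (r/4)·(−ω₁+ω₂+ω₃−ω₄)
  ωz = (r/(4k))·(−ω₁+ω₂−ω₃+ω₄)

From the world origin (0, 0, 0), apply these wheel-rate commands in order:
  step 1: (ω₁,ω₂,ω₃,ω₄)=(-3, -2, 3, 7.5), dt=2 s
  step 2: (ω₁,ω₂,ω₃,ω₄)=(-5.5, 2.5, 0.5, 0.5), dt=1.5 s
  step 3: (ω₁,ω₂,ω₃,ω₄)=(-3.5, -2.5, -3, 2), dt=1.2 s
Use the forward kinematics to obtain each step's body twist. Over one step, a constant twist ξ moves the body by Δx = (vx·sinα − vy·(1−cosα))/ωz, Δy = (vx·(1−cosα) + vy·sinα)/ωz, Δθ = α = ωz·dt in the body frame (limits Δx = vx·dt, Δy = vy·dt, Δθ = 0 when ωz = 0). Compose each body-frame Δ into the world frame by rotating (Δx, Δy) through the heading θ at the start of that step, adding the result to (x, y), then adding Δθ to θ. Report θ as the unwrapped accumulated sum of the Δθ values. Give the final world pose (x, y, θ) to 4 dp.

step 1: ξ=(vx,vy,ωz)=(0.1100, -0.0700, 0.3438), dt=2.0 → body Δ=(0.2493, -0.0565, 0.6875) → world pose (0.2493, -0.0565, 0.6875)
step 2: ξ=(vx,vy,ωz)=(-0.0400, 0.1600, 0.5000), dt=1.5 → body Δ=(-0.1404, 0.1967, 0.7500) → world pose (0.0160, 0.0064, 1.4375)
step 3: ξ=(vx,vy,ωz)=(-0.1400, -0.0800, 0.3750), dt=1.2 → body Δ=(-0.1411, -0.1300, 0.4500) → world pose (0.1261, -0.1508, 1.8875)

(0.1261, -0.1508, 1.8875)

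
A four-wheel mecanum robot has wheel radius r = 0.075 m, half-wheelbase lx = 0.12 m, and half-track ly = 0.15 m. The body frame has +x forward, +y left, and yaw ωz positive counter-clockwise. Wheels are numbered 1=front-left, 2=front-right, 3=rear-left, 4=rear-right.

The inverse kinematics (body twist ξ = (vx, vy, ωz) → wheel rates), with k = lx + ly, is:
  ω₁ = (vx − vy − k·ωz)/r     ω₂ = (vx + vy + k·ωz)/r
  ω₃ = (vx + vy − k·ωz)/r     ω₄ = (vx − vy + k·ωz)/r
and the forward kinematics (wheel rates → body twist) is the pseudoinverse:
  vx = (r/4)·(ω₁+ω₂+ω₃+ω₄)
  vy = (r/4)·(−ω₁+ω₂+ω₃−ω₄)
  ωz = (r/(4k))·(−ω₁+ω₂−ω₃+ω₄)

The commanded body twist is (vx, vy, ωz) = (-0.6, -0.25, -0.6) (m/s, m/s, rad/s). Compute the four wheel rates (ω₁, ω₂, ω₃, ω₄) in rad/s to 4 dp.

(-2.5067, -13.4933, -9.1733, -6.8267)

k = lx + ly = 0.12 + 0.15 = 0.2700;  k·ωz = 0.2700·-0.6 = -0.1620
ω₁ (FL) = (vx − vy − k·ωz)/r = -0.1880/0.075 = -2.5067
ω₂ (FR) = (vx + vy + k·ωz)/r = -1.0120/0.075 = -13.4933
ω₃ (RL) = (vx + vy − k·ωz)/r = -0.6880/0.075 = -9.1733
ω₄ (RR) = (vx − vy + k·ωz)/r = -0.5120/0.075 = -6.8267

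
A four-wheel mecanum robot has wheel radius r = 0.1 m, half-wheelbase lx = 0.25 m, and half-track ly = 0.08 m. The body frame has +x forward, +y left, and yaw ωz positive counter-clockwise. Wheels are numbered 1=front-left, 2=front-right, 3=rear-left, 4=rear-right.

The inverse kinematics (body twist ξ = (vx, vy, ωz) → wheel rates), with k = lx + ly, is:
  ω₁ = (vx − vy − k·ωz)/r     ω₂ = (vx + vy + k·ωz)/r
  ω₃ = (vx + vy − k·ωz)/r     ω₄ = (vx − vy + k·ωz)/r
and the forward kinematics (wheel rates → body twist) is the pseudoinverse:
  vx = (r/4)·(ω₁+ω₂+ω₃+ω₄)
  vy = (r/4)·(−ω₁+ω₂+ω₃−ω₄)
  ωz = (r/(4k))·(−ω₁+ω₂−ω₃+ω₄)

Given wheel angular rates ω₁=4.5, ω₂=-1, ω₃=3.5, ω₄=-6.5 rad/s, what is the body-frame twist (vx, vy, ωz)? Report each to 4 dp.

k = lx + ly = 0.25 + 0.08 = 0.3300
ω₁+ω₂+ω₃+ω₄ = 0.5000  →  vx = (0.1/4)·0.5000 = 0.0125
−ω₁+ω₂+ω₃−ω₄ = 4.5000  →  vy = (0.1/4)·4.5000 = 0.1125
−ω₁+ω₂−ω₃+ω₄ = -15.5000  →  ωz = (0.1/1.3200)·-15.5000 = -1.1742

(0.0125, 0.1125, -1.1742)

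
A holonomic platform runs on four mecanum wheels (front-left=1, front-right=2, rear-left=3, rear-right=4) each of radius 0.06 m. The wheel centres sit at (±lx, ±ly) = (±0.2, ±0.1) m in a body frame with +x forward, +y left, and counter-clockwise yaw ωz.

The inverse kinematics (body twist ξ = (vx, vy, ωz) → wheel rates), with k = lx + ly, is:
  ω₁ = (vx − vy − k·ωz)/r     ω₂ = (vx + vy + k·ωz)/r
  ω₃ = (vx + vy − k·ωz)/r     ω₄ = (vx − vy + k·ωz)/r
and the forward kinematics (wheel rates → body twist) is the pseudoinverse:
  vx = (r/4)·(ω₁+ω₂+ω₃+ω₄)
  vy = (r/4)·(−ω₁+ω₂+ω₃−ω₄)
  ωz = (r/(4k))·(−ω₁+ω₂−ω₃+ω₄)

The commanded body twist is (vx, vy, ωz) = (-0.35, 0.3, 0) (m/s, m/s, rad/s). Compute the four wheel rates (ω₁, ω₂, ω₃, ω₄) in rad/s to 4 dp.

k = lx + ly = 0.2 + 0.1 = 0.3000;  k·ωz = 0.3000·0 = 0.0000
ω₁ (FL) = (vx − vy − k·ωz)/r = -0.6500/0.06 = -10.8333
ω₂ (FR) = (vx + vy + k·ωz)/r = -0.0500/0.06 = -0.8333
ω₃ (RL) = (vx + vy − k·ωz)/r = -0.0500/0.06 = -0.8333
ω₄ (RR) = (vx − vy + k·ωz)/r = -0.6500/0.06 = -10.8333

(-10.8333, -0.8333, -0.8333, -10.8333)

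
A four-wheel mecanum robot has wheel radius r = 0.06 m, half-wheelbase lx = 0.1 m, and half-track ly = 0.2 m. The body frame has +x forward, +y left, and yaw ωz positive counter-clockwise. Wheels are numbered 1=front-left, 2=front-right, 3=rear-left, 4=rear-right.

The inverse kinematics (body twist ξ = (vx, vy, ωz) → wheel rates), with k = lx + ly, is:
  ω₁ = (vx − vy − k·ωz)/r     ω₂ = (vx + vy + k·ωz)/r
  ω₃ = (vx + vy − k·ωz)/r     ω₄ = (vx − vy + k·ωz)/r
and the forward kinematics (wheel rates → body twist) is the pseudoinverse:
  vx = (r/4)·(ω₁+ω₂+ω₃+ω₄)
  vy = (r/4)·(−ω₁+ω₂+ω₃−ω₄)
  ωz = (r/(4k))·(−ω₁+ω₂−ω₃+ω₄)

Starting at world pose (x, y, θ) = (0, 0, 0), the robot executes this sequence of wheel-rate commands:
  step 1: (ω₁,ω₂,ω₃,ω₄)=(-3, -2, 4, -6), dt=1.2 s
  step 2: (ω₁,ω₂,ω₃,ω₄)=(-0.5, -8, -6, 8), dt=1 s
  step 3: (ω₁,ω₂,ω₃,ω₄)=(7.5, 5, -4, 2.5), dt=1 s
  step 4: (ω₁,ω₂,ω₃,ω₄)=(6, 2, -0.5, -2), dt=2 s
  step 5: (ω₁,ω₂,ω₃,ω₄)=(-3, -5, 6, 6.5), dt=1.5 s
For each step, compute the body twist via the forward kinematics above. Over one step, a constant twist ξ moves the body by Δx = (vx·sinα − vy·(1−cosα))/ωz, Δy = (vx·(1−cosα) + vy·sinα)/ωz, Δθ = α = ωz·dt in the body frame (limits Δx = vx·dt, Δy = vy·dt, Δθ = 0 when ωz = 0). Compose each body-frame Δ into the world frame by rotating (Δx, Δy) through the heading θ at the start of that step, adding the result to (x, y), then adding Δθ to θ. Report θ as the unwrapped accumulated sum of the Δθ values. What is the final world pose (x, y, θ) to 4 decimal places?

(0.0563, -0.4159, -0.6775)

step 1: ξ=(vx,vy,ωz)=(-0.1050, 0.1650, -0.4500), dt=1.2 → body Δ=(-0.0678, 0.2217, -0.5400) → world pose (-0.0678, 0.2217, -0.5400)
step 2: ξ=(vx,vy,ωz)=(-0.0975, -0.3225, 0.3250), dt=1.0 → body Δ=(-0.0438, -0.3326, 0.3250) → world pose (-0.2764, -0.0410, -0.2150)
step 3: ξ=(vx,vy,ωz)=(0.1650, -0.1350, 0.2000), dt=1.0 → body Δ=(0.1774, -0.1177, 0.2000) → world pose (-0.1282, -0.1938, -0.0150)
step 4: ξ=(vx,vy,ωz)=(0.0825, -0.0375, -0.2750), dt=2.0 → body Δ=(0.1367, -0.1155, -0.5500) → world pose (0.0067, -0.3113, -0.5650)
step 5: ξ=(vx,vy,ωz)=(0.0675, -0.0375, -0.0750), dt=1.5 → body Δ=(0.0979, -0.0618, -0.1125) → world pose (0.0563, -0.4159, -0.6775)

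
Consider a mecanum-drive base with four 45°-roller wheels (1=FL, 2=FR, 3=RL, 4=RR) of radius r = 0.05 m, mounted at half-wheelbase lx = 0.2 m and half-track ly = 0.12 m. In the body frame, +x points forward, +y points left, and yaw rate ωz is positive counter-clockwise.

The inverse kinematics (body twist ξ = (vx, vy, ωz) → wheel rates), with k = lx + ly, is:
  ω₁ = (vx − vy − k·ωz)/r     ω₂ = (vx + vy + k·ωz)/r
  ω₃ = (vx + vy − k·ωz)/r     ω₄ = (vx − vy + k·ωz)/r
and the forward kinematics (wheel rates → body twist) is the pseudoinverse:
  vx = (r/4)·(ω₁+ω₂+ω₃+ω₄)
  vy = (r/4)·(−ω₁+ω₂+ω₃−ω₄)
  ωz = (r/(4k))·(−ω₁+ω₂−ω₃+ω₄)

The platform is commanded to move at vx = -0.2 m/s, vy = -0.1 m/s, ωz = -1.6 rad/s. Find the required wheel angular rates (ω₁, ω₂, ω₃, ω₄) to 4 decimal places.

(8.2400, -16.2400, 4.2400, -12.2400)

k = lx + ly = 0.2 + 0.12 = 0.3200;  k·ωz = 0.3200·-1.6 = -0.5120
ω₁ (FL) = (vx − vy − k·ωz)/r = 0.4120/0.05 = 8.2400
ω₂ (FR) = (vx + vy + k·ωz)/r = -0.8120/0.05 = -16.2400
ω₃ (RL) = (vx + vy − k·ωz)/r = 0.2120/0.05 = 4.2400
ω₄ (RR) = (vx − vy + k·ωz)/r = -0.6120/0.05 = -12.2400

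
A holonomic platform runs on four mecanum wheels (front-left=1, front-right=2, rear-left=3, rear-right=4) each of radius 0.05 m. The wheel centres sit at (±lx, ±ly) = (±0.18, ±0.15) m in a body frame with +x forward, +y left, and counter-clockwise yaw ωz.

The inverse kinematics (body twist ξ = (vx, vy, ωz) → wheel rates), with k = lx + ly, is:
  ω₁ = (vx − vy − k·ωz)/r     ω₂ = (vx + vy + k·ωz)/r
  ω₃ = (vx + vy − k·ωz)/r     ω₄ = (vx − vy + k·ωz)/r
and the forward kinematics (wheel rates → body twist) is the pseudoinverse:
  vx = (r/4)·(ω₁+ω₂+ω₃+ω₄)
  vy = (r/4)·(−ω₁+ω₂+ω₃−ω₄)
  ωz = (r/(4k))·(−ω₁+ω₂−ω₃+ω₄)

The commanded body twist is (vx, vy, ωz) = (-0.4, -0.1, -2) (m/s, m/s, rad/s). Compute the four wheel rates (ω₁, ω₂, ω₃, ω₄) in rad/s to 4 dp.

(7.2000, -23.2000, 3.2000, -19.2000)

k = lx + ly = 0.18 + 0.15 = 0.3300;  k·ωz = 0.3300·-2 = -0.6600
ω₁ (FL) = (vx − vy − k·ωz)/r = 0.3600/0.05 = 7.2000
ω₂ (FR) = (vx + vy + k·ωz)/r = -1.1600/0.05 = -23.2000
ω₃ (RL) = (vx + vy − k·ωz)/r = 0.1600/0.05 = 3.2000
ω₄ (RR) = (vx − vy + k·ωz)/r = -0.9600/0.05 = -19.2000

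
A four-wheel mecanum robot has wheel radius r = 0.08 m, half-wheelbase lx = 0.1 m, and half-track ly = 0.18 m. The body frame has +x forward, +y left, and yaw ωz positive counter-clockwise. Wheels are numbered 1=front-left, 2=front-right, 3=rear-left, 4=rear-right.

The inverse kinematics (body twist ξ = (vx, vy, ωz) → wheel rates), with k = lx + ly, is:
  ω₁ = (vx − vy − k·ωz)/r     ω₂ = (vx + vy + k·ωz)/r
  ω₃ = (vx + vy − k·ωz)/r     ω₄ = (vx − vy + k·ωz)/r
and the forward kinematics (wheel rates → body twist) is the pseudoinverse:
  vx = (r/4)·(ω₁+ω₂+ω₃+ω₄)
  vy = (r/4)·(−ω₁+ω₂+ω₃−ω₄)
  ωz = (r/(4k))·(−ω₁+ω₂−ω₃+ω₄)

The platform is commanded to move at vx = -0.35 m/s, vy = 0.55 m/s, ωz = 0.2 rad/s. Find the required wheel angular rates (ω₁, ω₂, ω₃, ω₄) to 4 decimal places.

(-11.9500, 3.2000, 1.8000, -10.5500)

k = lx + ly = 0.1 + 0.18 = 0.2800;  k·ωz = 0.2800·0.2 = 0.0560
ω₁ (FL) = (vx − vy − k·ωz)/r = -0.9560/0.08 = -11.9500
ω₂ (FR) = (vx + vy + k·ωz)/r = 0.2560/0.08 = 3.2000
ω₃ (RL) = (vx + vy − k·ωz)/r = 0.1440/0.08 = 1.8000
ω₄ (RR) = (vx − vy + k·ωz)/r = -0.8440/0.08 = -10.5500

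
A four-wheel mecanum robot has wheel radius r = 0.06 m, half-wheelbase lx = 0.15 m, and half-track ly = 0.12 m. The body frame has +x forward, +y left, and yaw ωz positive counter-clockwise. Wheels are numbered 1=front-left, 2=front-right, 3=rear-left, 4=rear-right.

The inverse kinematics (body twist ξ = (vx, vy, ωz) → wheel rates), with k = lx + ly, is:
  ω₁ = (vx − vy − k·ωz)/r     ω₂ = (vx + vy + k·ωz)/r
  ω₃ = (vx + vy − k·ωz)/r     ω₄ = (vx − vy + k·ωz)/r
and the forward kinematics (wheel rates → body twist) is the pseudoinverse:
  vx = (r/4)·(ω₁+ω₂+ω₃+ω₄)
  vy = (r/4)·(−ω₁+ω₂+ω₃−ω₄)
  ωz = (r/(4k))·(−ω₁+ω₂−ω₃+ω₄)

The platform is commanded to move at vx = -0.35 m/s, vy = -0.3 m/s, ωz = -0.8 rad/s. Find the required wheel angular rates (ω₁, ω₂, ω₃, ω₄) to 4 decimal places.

(2.7667, -14.4333, -7.2333, -4.4333)

k = lx + ly = 0.15 + 0.12 = 0.2700;  k·ωz = 0.2700·-0.8 = -0.2160
ω₁ (FL) = (vx − vy − k·ωz)/r = 0.1660/0.06 = 2.7667
ω₂ (FR) = (vx + vy + k·ωz)/r = -0.8660/0.06 = -14.4333
ω₃ (RL) = (vx + vy − k·ωz)/r = -0.4340/0.06 = -7.2333
ω₄ (RR) = (vx − vy + k·ωz)/r = -0.2660/0.06 = -4.4333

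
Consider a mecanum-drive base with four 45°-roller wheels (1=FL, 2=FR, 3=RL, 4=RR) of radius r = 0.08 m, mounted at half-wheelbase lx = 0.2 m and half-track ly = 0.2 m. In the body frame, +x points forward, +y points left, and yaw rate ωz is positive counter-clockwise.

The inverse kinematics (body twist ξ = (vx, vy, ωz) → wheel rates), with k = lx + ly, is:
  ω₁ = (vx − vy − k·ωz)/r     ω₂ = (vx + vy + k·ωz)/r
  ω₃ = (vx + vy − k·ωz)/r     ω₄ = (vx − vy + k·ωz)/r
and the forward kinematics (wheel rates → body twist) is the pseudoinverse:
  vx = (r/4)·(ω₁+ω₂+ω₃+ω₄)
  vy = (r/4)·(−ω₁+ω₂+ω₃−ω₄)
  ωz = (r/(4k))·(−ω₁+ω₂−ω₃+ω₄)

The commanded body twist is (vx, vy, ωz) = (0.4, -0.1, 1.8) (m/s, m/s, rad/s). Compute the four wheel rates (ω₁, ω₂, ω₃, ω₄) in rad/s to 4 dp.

k = lx + ly = 0.2 + 0.2 = 0.4000;  k·ωz = 0.4000·1.8 = 0.7200
ω₁ (FL) = (vx − vy − k·ωz)/r = -0.2200/0.08 = -2.7500
ω₂ (FR) = (vx + vy + k·ωz)/r = 1.0200/0.08 = 12.7500
ω₃ (RL) = (vx + vy − k·ωz)/r = -0.4200/0.08 = -5.2500
ω₄ (RR) = (vx − vy + k·ωz)/r = 1.2200/0.08 = 15.2500

(-2.7500, 12.7500, -5.2500, 15.2500)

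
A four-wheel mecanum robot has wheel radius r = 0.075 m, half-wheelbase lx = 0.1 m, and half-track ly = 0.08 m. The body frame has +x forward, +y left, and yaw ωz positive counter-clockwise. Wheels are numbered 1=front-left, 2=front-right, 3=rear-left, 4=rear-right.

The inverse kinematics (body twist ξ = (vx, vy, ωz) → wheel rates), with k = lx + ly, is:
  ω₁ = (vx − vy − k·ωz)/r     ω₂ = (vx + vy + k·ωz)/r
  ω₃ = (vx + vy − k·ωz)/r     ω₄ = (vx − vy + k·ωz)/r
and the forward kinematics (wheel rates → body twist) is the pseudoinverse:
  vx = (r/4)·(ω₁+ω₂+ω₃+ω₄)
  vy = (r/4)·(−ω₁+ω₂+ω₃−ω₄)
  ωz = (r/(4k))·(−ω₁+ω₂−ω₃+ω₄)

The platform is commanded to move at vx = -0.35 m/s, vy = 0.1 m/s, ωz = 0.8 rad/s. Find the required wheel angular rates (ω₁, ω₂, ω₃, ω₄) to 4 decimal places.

k = lx + ly = 0.1 + 0.08 = 0.1800;  k·ωz = 0.1800·0.8 = 0.1440
ω₁ (FL) = (vx − vy − k·ωz)/r = -0.5940/0.075 = -7.9200
ω₂ (FR) = (vx + vy + k·ωz)/r = -0.1060/0.075 = -1.4133
ω₃ (RL) = (vx + vy − k·ωz)/r = -0.3940/0.075 = -5.2533
ω₄ (RR) = (vx − vy + k·ωz)/r = -0.3060/0.075 = -4.0800

(-7.9200, -1.4133, -5.2533, -4.0800)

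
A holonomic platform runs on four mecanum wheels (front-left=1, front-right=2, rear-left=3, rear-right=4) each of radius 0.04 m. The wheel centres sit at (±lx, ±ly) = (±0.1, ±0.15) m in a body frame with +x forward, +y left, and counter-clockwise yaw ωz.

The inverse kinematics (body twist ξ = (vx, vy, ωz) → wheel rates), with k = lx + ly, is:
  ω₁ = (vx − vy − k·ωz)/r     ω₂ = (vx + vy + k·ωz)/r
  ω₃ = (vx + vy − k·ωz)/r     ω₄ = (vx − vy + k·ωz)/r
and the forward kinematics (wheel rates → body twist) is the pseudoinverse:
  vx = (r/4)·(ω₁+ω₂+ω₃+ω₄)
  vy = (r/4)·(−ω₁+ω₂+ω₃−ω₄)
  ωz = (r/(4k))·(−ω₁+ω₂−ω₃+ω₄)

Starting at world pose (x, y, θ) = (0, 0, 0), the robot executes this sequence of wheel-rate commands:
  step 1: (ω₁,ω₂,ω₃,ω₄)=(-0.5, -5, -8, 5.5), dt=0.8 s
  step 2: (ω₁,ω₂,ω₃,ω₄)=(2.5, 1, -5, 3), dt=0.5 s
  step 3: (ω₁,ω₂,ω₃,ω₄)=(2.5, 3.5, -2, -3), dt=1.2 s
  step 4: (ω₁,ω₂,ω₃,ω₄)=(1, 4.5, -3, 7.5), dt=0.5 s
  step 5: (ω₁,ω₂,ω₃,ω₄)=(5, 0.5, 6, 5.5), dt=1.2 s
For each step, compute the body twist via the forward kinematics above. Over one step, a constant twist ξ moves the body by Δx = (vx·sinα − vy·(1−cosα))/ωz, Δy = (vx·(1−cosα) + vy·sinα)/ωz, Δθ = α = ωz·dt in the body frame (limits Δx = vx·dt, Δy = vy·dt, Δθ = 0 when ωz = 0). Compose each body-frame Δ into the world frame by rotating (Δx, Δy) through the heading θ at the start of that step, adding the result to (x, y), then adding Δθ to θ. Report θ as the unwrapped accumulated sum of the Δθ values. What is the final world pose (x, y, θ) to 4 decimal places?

step 1: ξ=(vx,vy,ωz)=(-0.0800, -0.1800, 0.3600), dt=0.8 → body Δ=(-0.0425, -0.1512, 0.2880) → world pose (-0.0425, -0.1512, 0.2880)
step 2: ξ=(vx,vy,ωz)=(0.0150, -0.0950, 0.2600), dt=0.5 → body Δ=(0.0106, -0.0469, 0.1300) → world pose (-0.0191, -0.1931, 0.4180)
step 3: ξ=(vx,vy,ωz)=(0.0100, 0.0200, 0.0000), dt=1.2 → body Δ=(0.0120, 0.0240, 0.0000) → world pose (-0.0179, -0.1663, 0.4180)
step 4: ξ=(vx,vy,ωz)=(0.1000, -0.0700, 0.5600), dt=0.5 → body Δ=(0.0542, -0.0276, 0.2800) → world pose (0.0429, -0.1695, 0.6980)
step 5: ξ=(vx,vy,ωz)=(0.1700, -0.0400, -0.2000), dt=1.2 → body Δ=(0.1963, -0.0719, -0.2400) → world pose (0.2395, -0.0984, 0.4580)

(0.2395, -0.0984, 0.4580)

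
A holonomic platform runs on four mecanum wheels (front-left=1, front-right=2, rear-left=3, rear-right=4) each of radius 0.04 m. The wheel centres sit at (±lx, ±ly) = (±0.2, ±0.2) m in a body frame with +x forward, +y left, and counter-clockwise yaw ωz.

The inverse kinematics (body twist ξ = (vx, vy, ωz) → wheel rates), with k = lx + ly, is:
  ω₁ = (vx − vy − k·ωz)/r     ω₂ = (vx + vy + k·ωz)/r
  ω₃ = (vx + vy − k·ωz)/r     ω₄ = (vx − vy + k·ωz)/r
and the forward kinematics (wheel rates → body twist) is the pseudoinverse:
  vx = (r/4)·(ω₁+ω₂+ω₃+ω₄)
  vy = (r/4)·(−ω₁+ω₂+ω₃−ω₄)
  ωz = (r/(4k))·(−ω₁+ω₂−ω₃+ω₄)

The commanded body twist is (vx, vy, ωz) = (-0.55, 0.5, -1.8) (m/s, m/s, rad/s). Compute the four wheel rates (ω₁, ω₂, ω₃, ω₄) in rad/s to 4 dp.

k = lx + ly = 0.2 + 0.2 = 0.4000;  k·ωz = 0.4000·-1.8 = -0.7200
ω₁ (FL) = (vx − vy − k·ωz)/r = -0.3300/0.04 = -8.2500
ω₂ (FR) = (vx + vy + k·ωz)/r = -0.7700/0.04 = -19.2500
ω₃ (RL) = (vx + vy − k·ωz)/r = 0.6700/0.04 = 16.7500
ω₄ (RR) = (vx − vy + k·ωz)/r = -1.7700/0.04 = -44.2500

(-8.2500, -19.2500, 16.7500, -44.2500)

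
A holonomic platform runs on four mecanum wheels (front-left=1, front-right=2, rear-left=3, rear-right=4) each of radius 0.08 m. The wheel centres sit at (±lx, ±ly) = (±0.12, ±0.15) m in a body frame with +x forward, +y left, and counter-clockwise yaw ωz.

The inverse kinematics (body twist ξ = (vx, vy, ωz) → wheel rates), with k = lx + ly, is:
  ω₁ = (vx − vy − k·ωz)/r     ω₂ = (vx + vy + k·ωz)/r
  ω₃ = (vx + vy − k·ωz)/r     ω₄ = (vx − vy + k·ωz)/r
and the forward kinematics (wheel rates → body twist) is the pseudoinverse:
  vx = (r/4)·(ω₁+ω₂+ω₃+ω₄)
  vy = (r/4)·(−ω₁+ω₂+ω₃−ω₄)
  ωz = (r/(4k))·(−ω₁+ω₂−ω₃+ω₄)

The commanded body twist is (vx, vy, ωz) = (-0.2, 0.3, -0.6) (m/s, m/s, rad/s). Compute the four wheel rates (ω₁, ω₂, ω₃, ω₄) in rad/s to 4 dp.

(-4.2250, -0.7750, 3.2750, -8.2750)

k = lx + ly = 0.12 + 0.15 = 0.2700;  k·ωz = 0.2700·-0.6 = -0.1620
ω₁ (FL) = (vx − vy − k·ωz)/r = -0.3380/0.08 = -4.2250
ω₂ (FR) = (vx + vy + k·ωz)/r = -0.0620/0.08 = -0.7750
ω₃ (RL) = (vx + vy − k·ωz)/r = 0.2620/0.08 = 3.2750
ω₄ (RR) = (vx − vy + k·ωz)/r = -0.6620/0.08 = -8.2750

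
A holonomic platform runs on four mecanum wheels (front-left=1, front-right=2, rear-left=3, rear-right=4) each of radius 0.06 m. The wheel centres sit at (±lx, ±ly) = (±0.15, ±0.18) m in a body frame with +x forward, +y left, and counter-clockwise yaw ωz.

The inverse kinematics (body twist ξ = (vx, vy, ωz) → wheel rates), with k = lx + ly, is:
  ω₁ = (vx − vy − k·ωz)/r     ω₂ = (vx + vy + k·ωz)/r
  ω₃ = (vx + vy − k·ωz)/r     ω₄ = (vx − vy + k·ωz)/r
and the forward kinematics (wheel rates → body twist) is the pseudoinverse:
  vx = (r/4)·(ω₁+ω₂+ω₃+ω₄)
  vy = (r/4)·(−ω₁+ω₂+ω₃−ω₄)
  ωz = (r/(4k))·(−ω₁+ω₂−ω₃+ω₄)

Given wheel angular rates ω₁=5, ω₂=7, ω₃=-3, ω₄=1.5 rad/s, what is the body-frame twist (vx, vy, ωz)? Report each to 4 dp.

(0.1575, -0.0375, 0.2955)

k = lx + ly = 0.15 + 0.18 = 0.3300
ω₁+ω₂+ω₃+ω₄ = 10.5000  →  vx = (0.06/4)·10.5000 = 0.1575
−ω₁+ω₂+ω₃−ω₄ = -2.5000  →  vy = (0.06/4)·-2.5000 = -0.0375
−ω₁+ω₂−ω₃+ω₄ = 6.5000  →  ωz = (0.06/1.3200)·6.5000 = 0.2955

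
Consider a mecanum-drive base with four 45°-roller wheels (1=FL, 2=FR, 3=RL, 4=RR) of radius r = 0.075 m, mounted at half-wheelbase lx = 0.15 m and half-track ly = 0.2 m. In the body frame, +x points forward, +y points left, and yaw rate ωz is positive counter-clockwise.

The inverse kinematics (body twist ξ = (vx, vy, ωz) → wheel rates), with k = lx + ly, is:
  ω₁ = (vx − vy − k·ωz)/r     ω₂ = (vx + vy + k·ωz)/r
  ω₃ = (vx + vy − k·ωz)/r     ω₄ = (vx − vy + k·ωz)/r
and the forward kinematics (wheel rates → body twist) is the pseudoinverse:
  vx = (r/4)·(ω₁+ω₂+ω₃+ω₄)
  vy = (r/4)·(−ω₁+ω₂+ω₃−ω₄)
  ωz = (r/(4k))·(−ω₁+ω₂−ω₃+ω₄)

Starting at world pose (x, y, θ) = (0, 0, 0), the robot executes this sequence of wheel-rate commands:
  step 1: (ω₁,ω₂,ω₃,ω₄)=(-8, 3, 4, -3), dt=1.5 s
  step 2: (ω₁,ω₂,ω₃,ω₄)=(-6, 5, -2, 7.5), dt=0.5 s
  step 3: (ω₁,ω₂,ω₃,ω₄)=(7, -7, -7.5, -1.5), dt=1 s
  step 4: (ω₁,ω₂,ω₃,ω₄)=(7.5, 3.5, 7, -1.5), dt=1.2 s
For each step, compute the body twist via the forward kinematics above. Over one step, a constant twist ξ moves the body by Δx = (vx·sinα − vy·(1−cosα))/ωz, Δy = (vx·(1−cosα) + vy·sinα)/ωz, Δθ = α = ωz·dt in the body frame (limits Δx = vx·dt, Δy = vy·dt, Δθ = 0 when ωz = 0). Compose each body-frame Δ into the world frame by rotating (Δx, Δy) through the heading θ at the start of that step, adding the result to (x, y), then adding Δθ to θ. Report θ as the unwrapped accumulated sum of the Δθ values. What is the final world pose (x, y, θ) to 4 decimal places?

step 1: ξ=(vx,vy,ωz)=(-0.0750, 0.3375, 0.2143), dt=1.5 → body Δ=(-0.1912, 0.4797, 0.3214) → world pose (-0.1912, 0.4797, 0.3214)
step 2: ξ=(vx,vy,ωz)=(0.0844, 0.0281, 1.0982), dt=0.5 → body Δ=(0.0363, 0.0247, 0.5491) → world pose (-0.1646, 0.5145, 0.8705)
step 3: ξ=(vx,vy,ωz)=(-0.1688, -0.3750, -0.4286), dt=1.0 → body Δ=(-0.2428, -0.3280, -0.4286) → world pose (-0.0702, 0.1175, 0.4420)
step 4: ξ=(vx,vy,ωz)=(0.3094, 0.0844, -0.6696), dt=1.2 → body Δ=(0.3711, -0.0506, -0.8036) → world pose (0.2869, 0.2305, -0.3616)

(0.2869, 0.2305, -0.3616)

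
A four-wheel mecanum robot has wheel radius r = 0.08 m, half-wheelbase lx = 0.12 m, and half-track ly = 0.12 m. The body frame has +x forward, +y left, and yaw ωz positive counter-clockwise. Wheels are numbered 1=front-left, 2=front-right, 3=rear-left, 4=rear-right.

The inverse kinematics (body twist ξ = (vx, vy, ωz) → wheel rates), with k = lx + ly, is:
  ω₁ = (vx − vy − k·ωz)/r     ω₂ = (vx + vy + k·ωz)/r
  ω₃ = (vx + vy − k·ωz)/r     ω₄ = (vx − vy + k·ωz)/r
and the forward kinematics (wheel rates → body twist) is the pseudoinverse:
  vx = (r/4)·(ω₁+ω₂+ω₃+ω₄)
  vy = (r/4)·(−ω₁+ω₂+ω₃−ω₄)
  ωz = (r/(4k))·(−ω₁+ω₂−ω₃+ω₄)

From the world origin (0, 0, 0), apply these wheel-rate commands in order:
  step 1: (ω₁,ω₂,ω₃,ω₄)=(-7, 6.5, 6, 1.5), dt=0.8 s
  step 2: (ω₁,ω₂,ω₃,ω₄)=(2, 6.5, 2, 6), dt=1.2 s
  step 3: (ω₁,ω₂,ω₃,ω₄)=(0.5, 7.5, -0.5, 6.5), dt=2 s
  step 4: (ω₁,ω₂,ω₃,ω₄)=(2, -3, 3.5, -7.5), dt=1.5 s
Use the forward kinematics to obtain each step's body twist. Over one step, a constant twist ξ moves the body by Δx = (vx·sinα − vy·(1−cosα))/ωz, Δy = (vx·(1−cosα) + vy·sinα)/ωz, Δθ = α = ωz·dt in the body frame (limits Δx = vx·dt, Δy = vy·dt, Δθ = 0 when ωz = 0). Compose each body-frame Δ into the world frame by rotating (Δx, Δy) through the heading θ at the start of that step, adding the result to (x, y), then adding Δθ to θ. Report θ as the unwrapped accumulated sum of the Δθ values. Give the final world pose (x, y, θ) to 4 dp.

step 1: ξ=(vx,vy,ωz)=(0.1400, 0.3600, 0.7500), dt=0.8 → body Δ=(0.0216, 0.3036, 0.6000) → world pose (0.0216, 0.3036, 0.6000)
step 2: ξ=(vx,vy,ωz)=(0.3300, 0.0100, 0.7083), dt=1.2 → body Δ=(0.3452, 0.1690, 0.8500) → world pose (0.2110, 0.6380, 1.4500)
step 3: ξ=(vx,vy,ωz)=(0.2800, 0.0000, 1.1667), dt=2.0 → body Δ=(0.1735, 0.4058, 2.3333) → world pose (-0.1709, 0.8592, 3.7833)
step 4: ξ=(vx,vy,ωz)=(-0.1000, 0.1200, -1.3333), dt=1.5 → body Δ=(0.0593, 0.1880, -2.0000) → world pose (-0.1058, 0.6731, 1.7833)

(-0.1058, 0.6731, 1.7833)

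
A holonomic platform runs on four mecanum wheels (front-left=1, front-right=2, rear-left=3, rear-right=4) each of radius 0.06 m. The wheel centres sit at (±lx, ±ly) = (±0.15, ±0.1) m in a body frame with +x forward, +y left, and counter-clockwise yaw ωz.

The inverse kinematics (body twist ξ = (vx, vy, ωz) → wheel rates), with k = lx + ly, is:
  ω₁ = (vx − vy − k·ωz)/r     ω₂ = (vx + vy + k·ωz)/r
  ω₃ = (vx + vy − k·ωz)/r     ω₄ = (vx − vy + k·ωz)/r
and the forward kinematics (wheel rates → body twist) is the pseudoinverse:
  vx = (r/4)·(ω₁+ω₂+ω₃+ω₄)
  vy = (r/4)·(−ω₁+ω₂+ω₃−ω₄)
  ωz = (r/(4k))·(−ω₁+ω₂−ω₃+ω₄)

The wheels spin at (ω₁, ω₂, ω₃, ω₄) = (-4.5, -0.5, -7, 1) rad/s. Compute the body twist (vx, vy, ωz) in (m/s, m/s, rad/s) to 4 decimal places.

k = lx + ly = 0.15 + 0.1 = 0.2500
ω₁+ω₂+ω₃+ω₄ = -11.0000  →  vx = (0.06/4)·-11.0000 = -0.1650
−ω₁+ω₂+ω₃−ω₄ = -4.0000  →  vy = (0.06/4)·-4.0000 = -0.0600
−ω₁+ω₂−ω₃+ω₄ = 12.0000  →  ωz = (0.06/1.0000)·12.0000 = 0.7200

(-0.1650, -0.0600, 0.7200)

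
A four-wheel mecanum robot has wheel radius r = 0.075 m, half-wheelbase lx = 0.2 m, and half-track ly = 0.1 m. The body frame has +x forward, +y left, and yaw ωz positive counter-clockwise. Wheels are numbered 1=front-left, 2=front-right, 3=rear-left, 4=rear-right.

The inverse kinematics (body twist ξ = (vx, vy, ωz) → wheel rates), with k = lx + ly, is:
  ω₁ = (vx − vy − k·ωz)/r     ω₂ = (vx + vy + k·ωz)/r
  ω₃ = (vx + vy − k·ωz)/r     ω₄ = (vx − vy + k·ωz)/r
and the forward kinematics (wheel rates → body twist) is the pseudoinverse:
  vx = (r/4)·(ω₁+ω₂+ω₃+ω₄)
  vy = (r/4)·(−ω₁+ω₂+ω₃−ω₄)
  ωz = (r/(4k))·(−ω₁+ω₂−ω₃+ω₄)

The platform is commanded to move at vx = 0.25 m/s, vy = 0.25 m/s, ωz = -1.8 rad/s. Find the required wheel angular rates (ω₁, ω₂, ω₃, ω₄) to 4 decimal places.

k = lx + ly = 0.2 + 0.1 = 0.3000;  k·ωz = 0.3000·-1.8 = -0.5400
ω₁ (FL) = (vx − vy − k·ωz)/r = 0.5400/0.075 = 7.2000
ω₂ (FR) = (vx + vy + k·ωz)/r = -0.0400/0.075 = -0.5333
ω₃ (RL) = (vx + vy − k·ωz)/r = 1.0400/0.075 = 13.8667
ω₄ (RR) = (vx − vy + k·ωz)/r = -0.5400/0.075 = -7.2000

(7.2000, -0.5333, 13.8667, -7.2000)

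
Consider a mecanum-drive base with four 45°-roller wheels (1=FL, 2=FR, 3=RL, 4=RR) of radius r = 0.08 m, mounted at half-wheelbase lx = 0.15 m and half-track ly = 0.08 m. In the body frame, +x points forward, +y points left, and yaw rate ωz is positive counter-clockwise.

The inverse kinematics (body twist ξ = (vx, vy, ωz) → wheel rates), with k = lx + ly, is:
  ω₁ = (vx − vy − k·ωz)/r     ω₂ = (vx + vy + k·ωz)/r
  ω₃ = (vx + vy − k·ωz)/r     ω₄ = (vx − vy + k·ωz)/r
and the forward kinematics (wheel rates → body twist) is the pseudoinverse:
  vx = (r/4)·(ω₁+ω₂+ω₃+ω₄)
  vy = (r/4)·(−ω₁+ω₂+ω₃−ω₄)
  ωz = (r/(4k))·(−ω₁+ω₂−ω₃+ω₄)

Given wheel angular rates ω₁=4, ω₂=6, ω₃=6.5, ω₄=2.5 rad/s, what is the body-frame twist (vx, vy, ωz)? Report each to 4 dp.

k = lx + ly = 0.15 + 0.08 = 0.2300
ω₁+ω₂+ω₃+ω₄ = 19.0000  →  vx = (0.08/4)·19.0000 = 0.3800
−ω₁+ω₂+ω₃−ω₄ = 6.0000  →  vy = (0.08/4)·6.0000 = 0.1200
−ω₁+ω₂−ω₃+ω₄ = -2.0000  →  ωz = (0.08/0.9200)·-2.0000 = -0.1739

(0.3800, 0.1200, -0.1739)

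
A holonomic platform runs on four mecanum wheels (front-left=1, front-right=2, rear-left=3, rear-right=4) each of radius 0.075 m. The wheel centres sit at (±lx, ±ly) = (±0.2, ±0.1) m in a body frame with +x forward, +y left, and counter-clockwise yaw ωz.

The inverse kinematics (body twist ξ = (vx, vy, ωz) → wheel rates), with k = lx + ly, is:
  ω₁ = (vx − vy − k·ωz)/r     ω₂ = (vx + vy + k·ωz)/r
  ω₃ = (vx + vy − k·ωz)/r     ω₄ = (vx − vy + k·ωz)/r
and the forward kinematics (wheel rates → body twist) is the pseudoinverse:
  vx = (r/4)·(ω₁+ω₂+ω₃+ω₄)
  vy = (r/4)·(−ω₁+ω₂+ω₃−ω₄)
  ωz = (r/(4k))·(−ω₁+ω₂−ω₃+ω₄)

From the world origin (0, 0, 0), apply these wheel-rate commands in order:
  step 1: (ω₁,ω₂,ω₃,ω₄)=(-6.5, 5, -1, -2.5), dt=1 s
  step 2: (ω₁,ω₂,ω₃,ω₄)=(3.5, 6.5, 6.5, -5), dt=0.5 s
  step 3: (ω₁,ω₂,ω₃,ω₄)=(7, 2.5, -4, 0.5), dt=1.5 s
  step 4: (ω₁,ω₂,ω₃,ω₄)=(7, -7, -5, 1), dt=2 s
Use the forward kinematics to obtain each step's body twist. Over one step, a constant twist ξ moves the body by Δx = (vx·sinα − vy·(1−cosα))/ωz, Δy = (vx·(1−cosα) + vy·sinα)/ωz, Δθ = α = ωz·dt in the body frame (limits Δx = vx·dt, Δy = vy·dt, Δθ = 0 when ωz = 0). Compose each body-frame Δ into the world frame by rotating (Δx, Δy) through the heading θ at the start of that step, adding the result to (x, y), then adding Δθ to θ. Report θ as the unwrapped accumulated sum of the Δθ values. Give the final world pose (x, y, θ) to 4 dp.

step 1: ξ=(vx,vy,ωz)=(-0.0938, 0.2437, 0.6250), dt=1.0 → body Δ=(-0.1615, 0.1998, 0.6250) → world pose (-0.1615, 0.1998, 0.6250)
step 2: ξ=(vx,vy,ωz)=(0.2156, 0.2719, -0.5312), dt=0.5 → body Δ=(0.1245, 0.1201, -0.2656) → world pose (-0.1308, 0.3701, 0.3594)
step 3: ξ=(vx,vy,ωz)=(0.1125, -0.1688, 0.0000), dt=1.5 → body Δ=(0.1688, -0.2531, 0.0000) → world pose (0.1162, 0.1925, 0.3594)
step 4: ξ=(vx,vy,ωz)=(-0.0750, -0.3750, -0.5000), dt=2.0 → body Δ=(-0.4710, -0.5621, -1.0000) → world pose (-0.1270, -0.4994, -0.6406)

(-0.1270, -0.4994, -0.6406)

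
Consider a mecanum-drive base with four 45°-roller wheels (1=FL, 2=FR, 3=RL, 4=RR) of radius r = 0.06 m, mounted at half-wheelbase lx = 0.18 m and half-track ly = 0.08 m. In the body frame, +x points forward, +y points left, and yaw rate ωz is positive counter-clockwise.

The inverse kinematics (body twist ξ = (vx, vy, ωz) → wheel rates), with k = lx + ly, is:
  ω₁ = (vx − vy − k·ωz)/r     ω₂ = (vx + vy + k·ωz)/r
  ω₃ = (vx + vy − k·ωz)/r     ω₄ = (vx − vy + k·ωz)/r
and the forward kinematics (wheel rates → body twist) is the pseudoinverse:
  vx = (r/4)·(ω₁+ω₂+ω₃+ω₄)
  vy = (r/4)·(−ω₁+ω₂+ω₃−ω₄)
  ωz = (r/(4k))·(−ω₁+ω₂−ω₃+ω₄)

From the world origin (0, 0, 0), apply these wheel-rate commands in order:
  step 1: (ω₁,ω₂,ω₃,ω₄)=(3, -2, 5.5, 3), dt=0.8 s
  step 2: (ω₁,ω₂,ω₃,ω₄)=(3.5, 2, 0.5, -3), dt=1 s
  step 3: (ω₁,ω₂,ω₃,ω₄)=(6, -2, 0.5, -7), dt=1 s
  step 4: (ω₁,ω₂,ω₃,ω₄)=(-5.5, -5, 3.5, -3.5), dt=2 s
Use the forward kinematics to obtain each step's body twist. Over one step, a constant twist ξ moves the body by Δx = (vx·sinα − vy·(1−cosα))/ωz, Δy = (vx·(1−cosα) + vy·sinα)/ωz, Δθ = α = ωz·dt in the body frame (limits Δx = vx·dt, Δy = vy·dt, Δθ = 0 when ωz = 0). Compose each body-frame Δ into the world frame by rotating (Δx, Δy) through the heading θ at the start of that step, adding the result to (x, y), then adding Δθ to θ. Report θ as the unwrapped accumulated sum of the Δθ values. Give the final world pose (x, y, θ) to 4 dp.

step 1: ξ=(vx,vy,ωz)=(0.1425, -0.0375, -0.4327), dt=0.8 → body Δ=(0.1066, -0.0489, -0.3462) → world pose (0.1066, -0.0489, -0.3462)
step 2: ξ=(vx,vy,ωz)=(0.0450, 0.0300, -0.2885), dt=1.0 → body Δ=(0.0487, 0.0231, -0.2885) → world pose (0.1602, -0.0437, -0.6346)
step 3: ξ=(vx,vy,ωz)=(-0.0375, -0.0075, -0.8942), dt=1.0 → body Δ=(-0.0358, 0.0091, -0.8942) → world pose (0.1368, -0.0151, -1.5288)
step 4: ξ=(vx,vy,ωz)=(-0.1575, 0.1125, -0.3750), dt=2.0 → body Δ=(-0.2058, 0.3172, -0.7500) → world pose (0.4451, 0.2038, -2.2788)

(0.4451, 0.2038, -2.2788)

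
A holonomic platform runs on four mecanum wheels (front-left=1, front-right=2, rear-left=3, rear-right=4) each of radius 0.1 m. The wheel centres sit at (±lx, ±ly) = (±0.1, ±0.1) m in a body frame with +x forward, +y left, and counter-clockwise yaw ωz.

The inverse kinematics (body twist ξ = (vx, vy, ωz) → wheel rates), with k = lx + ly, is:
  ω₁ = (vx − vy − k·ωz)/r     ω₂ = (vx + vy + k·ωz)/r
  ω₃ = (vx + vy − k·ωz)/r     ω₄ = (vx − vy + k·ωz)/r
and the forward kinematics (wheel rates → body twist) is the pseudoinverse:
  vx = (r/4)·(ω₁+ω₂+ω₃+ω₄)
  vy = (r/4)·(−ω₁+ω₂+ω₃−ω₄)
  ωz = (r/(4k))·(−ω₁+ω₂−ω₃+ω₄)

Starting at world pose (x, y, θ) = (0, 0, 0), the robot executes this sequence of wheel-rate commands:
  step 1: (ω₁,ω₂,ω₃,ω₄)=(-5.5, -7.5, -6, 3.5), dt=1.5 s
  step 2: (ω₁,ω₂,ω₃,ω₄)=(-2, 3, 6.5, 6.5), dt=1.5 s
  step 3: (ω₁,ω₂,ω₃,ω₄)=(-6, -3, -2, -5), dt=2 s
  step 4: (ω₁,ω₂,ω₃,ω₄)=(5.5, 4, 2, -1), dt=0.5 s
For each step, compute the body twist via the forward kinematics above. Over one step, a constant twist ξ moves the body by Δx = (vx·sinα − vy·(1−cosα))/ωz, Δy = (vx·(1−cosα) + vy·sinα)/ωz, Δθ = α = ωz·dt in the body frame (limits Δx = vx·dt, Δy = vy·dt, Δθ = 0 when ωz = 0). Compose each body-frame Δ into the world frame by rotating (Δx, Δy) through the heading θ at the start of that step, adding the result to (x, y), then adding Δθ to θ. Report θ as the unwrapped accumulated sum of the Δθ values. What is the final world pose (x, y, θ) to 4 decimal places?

step 1: ξ=(vx,vy,ωz)=(-0.3875, -0.2875, 0.9375), dt=1.5 → body Δ=(-0.1513, -0.6482, 1.4062) → world pose (-0.1513, -0.6482, 1.4062)
step 2: ξ=(vx,vy,ωz)=(0.3500, 0.1250, 0.6250), dt=1.5 → body Δ=(0.3698, 0.3898, 0.9375) → world pose (-0.4753, -0.2195, 2.3438)
step 3: ξ=(vx,vy,ωz)=(-0.4000, 0.1500, 0.0000), dt=2.0 → body Δ=(-0.8000, 0.3000, 0.0000) → world pose (-0.1314, -1.0017, 2.3438)
step 4: ξ=(vx,vy,ωz)=(0.2625, 0.0375, -0.5625), dt=0.5 → body Δ=(0.1321, 0.0002, -0.2812) → world pose (-0.2238, -0.9072, 2.0625)

(-0.2238, -0.9072, 2.0625)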